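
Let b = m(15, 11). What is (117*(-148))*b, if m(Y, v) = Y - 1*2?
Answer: -225108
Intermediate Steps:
m(Y, v) = -2 + Y (m(Y, v) = Y - 2 = -2 + Y)
b = 13 (b = -2 + 15 = 13)
(117*(-148))*b = (117*(-148))*13 = -17316*13 = -225108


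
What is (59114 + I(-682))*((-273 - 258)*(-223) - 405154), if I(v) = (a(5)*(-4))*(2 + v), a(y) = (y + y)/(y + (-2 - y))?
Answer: -13050729874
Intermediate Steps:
a(y) = -y (a(y) = (2*y)/(-2) = (2*y)*(-1/2) = -y)
I(v) = 40 + 20*v (I(v) = (-1*5*(-4))*(2 + v) = (-5*(-4))*(2 + v) = 20*(2 + v) = 40 + 20*v)
(59114 + I(-682))*((-273 - 258)*(-223) - 405154) = (59114 + (40 + 20*(-682)))*((-273 - 258)*(-223) - 405154) = (59114 + (40 - 13640))*(-531*(-223) - 405154) = (59114 - 13600)*(118413 - 405154) = 45514*(-286741) = -13050729874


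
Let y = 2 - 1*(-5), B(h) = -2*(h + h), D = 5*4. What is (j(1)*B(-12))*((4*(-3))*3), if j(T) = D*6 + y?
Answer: -219456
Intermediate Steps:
D = 20
B(h) = -4*h
y = 7 (y = 2 + 5 = 7)
j(T) = 127 (j(T) = 20*6 + 7 = 120 + 7 = 127)
(j(1)*B(-12))*((4*(-3))*3) = (127*(-4*(-12)))*((4*(-3))*3) = (127*48)*(-12*3) = 6096*(-36) = -219456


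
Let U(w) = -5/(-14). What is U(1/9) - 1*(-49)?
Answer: 691/14 ≈ 49.357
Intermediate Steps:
U(w) = 5/14 (U(w) = -5*(-1/14) = 5/14)
U(1/9) - 1*(-49) = 5/14 - 1*(-49) = 5/14 + 49 = 691/14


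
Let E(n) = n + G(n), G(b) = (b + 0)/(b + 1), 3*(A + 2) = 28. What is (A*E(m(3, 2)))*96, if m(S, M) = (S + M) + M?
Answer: 5544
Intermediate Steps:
m(S, M) = S + 2*M (m(S, M) = (M + S) + M = S + 2*M)
A = 22/3 (A = -2 + (1/3)*28 = -2 + 28/3 = 22/3 ≈ 7.3333)
G(b) = b/(1 + b)
E(n) = n + n/(1 + n)
(A*E(m(3, 2)))*96 = (22*((3 + 2*2)*(2 + (3 + 2*2))/(1 + (3 + 2*2)))/3)*96 = (22*((3 + 4)*(2 + (3 + 4))/(1 + (3 + 4)))/3)*96 = (22*(7*(2 + 7)/(1 + 7))/3)*96 = (22*(7*9/8)/3)*96 = (22*(7*(1/8)*9)/3)*96 = ((22/3)*(63/8))*96 = (231/4)*96 = 5544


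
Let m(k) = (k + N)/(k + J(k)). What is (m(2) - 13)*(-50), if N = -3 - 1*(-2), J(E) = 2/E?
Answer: 1900/3 ≈ 633.33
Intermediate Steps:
N = -1 (N = -3 + 2 = -1)
m(k) = (-1 + k)/(k + 2/k) (m(k) = (k - 1)/(k + 2/k) = (-1 + k)/(k + 2/k))
(m(2) - 13)*(-50) = (2*(-1 + 2)/(2 + 2²) - 13)*(-50) = (2*1/(2 + 4) - 13)*(-50) = (2*1/6 - 13)*(-50) = (2*(⅙)*1 - 13)*(-50) = (⅓ - 13)*(-50) = -38/3*(-50) = 1900/3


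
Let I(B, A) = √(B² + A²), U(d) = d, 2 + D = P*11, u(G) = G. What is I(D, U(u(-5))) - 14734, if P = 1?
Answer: -14734 + √106 ≈ -14724.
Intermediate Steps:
D = 9 (D = -2 + 1*11 = -2 + 11 = 9)
I(B, A) = √(A² + B²)
I(D, U(u(-5))) - 14734 = √((-5)² + 9²) - 14734 = √(25 + 81) - 14734 = √106 - 14734 = -14734 + √106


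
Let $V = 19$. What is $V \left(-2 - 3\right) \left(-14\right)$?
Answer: $1330$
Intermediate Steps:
$V \left(-2 - 3\right) \left(-14\right) = 19 \left(-2 - 3\right) \left(-14\right) = 19 \left(-5\right) \left(-14\right) = \left(-95\right) \left(-14\right) = 1330$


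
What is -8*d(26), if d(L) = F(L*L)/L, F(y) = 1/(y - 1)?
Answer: -4/8775 ≈ -0.00045584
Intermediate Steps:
F(y) = 1/(-1 + y)
d(L) = 1/(L*(-1 + L²)) (d(L) = 1/((-1 + L*L)*L) = 1/((-1 + L²)*L) = 1/(L*(-1 + L²)))
-8*d(26) = -8/(26³ - 1*26) = -8/(17576 - 26) = -8/17550 = -8*1/17550 = -4/8775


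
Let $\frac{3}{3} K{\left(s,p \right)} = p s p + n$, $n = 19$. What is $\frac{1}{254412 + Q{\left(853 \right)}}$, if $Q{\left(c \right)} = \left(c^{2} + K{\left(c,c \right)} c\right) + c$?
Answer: $\frac{1}{529415855962} \approx 1.8889 \cdot 10^{-12}$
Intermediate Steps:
$K{\left(s,p \right)} = 19 + s p^{2}$ ($K{\left(s,p \right)} = p s p + 19 = s p^{2} + 19 = 19 + s p^{2}$)
$Q{\left(c \right)} = c + c^{2} + c \left(19 + c^{3}\right)$ ($Q{\left(c \right)} = \left(c^{2} + \left(19 + c c^{2}\right) c\right) + c = \left(c^{2} + \left(19 + c^{3}\right) c\right) + c = \left(c^{2} + c \left(19 + c^{3}\right)\right) + c = c + c^{2} + c \left(19 + c^{3}\right)$)
$\frac{1}{254412 + Q{\left(853 \right)}} = \frac{1}{254412 + 853 \left(20 + 853 + 853^{3}\right)} = \frac{1}{254412 + 853 \left(20 + 853 + 620650477\right)} = \frac{1}{254412 + 853 \cdot 620651350} = \frac{1}{254412 + 529415601550} = \frac{1}{529415855962}$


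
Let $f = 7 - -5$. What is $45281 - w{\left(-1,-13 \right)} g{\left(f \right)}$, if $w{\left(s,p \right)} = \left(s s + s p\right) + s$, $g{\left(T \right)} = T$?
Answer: $45125$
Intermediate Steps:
$f = 12$ ($f = 7 + 5 = 12$)
$w{\left(s,p \right)} = s + s^{2} + p s$ ($w{\left(s,p \right)} = \left(s^{2} + p s\right) + s = s + s^{2} + p s$)
$45281 - w{\left(-1,-13 \right)} g{\left(f \right)} = 45281 - - (1 - 13 - 1) 12 = 45281 - \left(-1\right) \left(-13\right) 12 = 45281 - 13 \cdot 12 = 45281 - 156 = 45125$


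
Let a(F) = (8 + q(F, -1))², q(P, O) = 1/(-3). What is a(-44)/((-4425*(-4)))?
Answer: 529/159300 ≈ 0.0033208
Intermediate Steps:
q(P, O) = -⅓
a(F) = 529/9 (a(F) = (8 - ⅓)² = (23/3)² = 529/9)
a(-44)/((-4425*(-4))) = 529/(9*((-4425*(-4)))) = (529/9)/17700 = (529/9)*(1/17700) = 529/159300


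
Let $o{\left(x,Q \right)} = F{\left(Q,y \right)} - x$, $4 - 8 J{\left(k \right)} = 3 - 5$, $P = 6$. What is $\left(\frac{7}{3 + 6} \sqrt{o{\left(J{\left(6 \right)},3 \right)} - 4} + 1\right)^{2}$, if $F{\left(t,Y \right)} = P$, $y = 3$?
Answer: $\frac{569}{324} + \frac{7 \sqrt{5}}{9} \approx 3.4953$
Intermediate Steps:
$F{\left(t,Y \right)} = 6$
$J{\left(k \right)} = \frac{3}{4}$ ($J{\left(k \right)} = \frac{1}{2} - \frac{3 - 5}{8} = \frac{1}{2} - - \frac{1}{4} = \frac{1}{2} + \frac{1}{4} = \frac{3}{4}$)
$o{\left(x,Q \right)} = 6 - x$
$\left(\frac{7}{3 + 6} \sqrt{o{\left(J{\left(6 \right)},3 \right)} - 4} + 1\right)^{2} = \left(\frac{7}{3 + 6} \sqrt{\left(6 - \frac{3}{4}\right) - 4} + 1\right)^{2} = \left(\frac{7}{9} \sqrt{\left(6 - \frac{3}{4}\right) - 4} + 1\right)^{2} = \left(7 \cdot \frac{1}{9} \sqrt{\frac{21}{4} - 4} + 1\right)^{2} = \left(\frac{7 \sqrt{\frac{5}{4}}}{9} + 1\right)^{2} = \left(\frac{7 \frac{\sqrt{5}}{2}}{9} + 1\right)^{2} = \left(\frac{7 \sqrt{5}}{18} + 1\right)^{2} = \left(1 + \frac{7 \sqrt{5}}{18}\right)^{2}$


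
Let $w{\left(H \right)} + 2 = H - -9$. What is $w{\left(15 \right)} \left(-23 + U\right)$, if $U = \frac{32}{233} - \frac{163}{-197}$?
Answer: $- \frac{22251680}{45901} \approx -484.78$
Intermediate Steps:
$w{\left(H \right)} = 7 + H$ ($w{\left(H \right)} = -2 + \left(H - -9\right) = -2 + \left(H + 9\right) = -2 + \left(9 + H\right) = 7 + H$)
$U = \frac{44283}{45901}$ ($U = 32 \cdot \frac{1}{233} - - \frac{163}{197} = \frac{32}{233} + \frac{163}{197} = \frac{44283}{45901} \approx 0.96475$)
$w{\left(15 \right)} \left(-23 + U\right) = \left(7 + 15\right) \left(-23 + \frac{44283}{45901}\right) = 22 \left(- \frac{1011440}{45901}\right) = - \frac{22251680}{45901}$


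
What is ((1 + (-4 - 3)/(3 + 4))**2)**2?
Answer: 0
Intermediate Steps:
((1 + (-4 - 3)/(3 + 4))**2)**2 = ((1 - 7/7)**2)**2 = ((1 - 7*1/7)**2)**2 = ((1 - 1)**2)**2 = (0**2)**2 = 0**2 = 0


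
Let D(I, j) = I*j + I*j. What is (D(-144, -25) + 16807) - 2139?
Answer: 21868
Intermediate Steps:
D(I, j) = 2*I*j
(D(-144, -25) + 16807) - 2139 = (2*(-144)*(-25) + 16807) - 2139 = (7200 + 16807) - 2139 = 24007 - 2139 = 21868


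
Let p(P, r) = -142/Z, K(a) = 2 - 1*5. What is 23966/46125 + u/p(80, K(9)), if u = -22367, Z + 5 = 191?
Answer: 95947743961/3274875 ≈ 29298.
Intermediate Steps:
Z = 186 (Z = -5 + 191 = 186)
K(a) = -3 (K(a) = 2 - 5 = -3)
p(P, r) = -71/93 (p(P, r) = -142/186 = -142*1/186 = -71/93)
23966/46125 + u/p(80, K(9)) = 23966/46125 - 22367/(-71/93) = 23966*(1/46125) - 22367*(-93/71) = 23966/46125 + 2080131/71 = 95947743961/3274875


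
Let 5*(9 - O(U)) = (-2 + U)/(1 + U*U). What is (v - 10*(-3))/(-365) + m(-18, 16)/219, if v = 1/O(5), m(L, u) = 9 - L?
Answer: 3475/85191 ≈ 0.040791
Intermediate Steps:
O(U) = 9 - (-2 + U)/(5*(1 + U**2)) (O(U) = 9 - (-2 + U)/(5*(1 + U*U)) = 9 - (-2 + U)/(5*(1 + U**2)))
v = 130/1167 (v = 1/((47 - 1*5 + 45*5**2)/(5*(1 + 5**2))) = 1/((47 - 5 + 45*25)/(5*(1 + 25))) = 1/((1/5)*(47 - 5 + 1125)/26) = 1/((1/5)*(1/26)*1167) = 1/(1167/130) = 130/1167 ≈ 0.11140)
(v - 10*(-3))/(-365) + m(-18, 16)/219 = (130/1167 - 10*(-3))/(-365) + (9 - 1*(-18))/219 = (130/1167 + 30)*(-1/365) + (9 + 18)*(1/219) = (35140/1167)*(-1/365) + 27*(1/219) = -7028/85191 + 9/73 = 3475/85191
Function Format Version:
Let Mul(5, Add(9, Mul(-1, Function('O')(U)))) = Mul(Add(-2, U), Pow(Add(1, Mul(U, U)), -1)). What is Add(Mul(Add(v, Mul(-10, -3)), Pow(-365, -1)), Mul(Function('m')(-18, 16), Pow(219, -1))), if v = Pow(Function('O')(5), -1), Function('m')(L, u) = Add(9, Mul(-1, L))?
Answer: Rational(3475, 85191) ≈ 0.040791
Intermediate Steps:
Function('O')(U) = Add(9, Mul(Rational(-1, 5), Pow(Add(1, Pow(U, 2)), -1), Add(-2, U))) (Function('O')(U) = Add(9, Mul(Rational(-1, 5), Mul(Add(-2, U), Pow(Add(1, Mul(U, U)), -1)))) = Add(9, Mul(Rational(-1, 5), Mul(Add(-2, U), Pow(Add(1, Pow(U, 2)), -1)))) = Add(9, Mul(Rational(-1, 5), Mul(Pow(Add(1, Pow(U, 2)), -1), Add(-2, U)))) = Add(9, Mul(Rational(-1, 5), Pow(Add(1, Pow(U, 2)), -1), Add(-2, U))))
v = Rational(130, 1167) (v = Pow(Mul(Rational(1, 5), Pow(Add(1, Pow(5, 2)), -1), Add(47, Mul(-1, 5), Mul(45, Pow(5, 2)))), -1) = Pow(Mul(Rational(1, 5), Pow(Add(1, 25), -1), Add(47, -5, Mul(45, 25))), -1) = Pow(Mul(Rational(1, 5), Pow(26, -1), Add(47, -5, 1125)), -1) = Pow(Mul(Rational(1, 5), Rational(1, 26), 1167), -1) = Pow(Rational(1167, 130), -1) = Rational(130, 1167) ≈ 0.11140)
Add(Mul(Add(v, Mul(-10, -3)), Pow(-365, -1)), Mul(Function('m')(-18, 16), Pow(219, -1))) = Add(Mul(Add(Rational(130, 1167), Mul(-10, -3)), Pow(-365, -1)), Mul(Add(9, Mul(-1, -18)), Pow(219, -1))) = Add(Mul(Add(Rational(130, 1167), 30), Rational(-1, 365)), Mul(Add(9, 18), Rational(1, 219))) = Add(Mul(Rational(35140, 1167), Rational(-1, 365)), Mul(27, Rational(1, 219))) = Add(Rational(-7028, 85191), Rational(9, 73)) = Rational(3475, 85191)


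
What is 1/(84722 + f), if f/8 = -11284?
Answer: -1/5550 ≈ -0.00018018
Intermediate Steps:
f = -90272 (f = 8*(-11284) = -90272)
1/(84722 + f) = 1/(84722 - 90272) = 1/(-5550) = -1/5550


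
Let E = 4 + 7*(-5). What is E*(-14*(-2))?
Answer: -868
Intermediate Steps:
E = -31 (E = 4 - 35 = -31)
E*(-14*(-2)) = -(-434)*(-2) = -31*28 = -868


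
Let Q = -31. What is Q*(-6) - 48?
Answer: 138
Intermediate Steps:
Q*(-6) - 48 = -31*(-6) - 48 = 186 - 48 = 138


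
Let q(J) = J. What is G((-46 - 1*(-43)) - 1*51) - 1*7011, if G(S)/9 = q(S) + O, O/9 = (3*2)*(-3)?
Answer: -8955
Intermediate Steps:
O = -162 (O = 9*((3*2)*(-3)) = 9*(6*(-3)) = 9*(-18) = -162)
G(S) = -1458 + 9*S (G(S) = 9*(S - 162) = 9*(-162 + S) = -1458 + 9*S)
G((-46 - 1*(-43)) - 1*51) - 1*7011 = (-1458 + 9*((-46 - 1*(-43)) - 1*51)) - 1*7011 = (-1458 + 9*((-46 + 43) - 51)) - 7011 = (-1458 + 9*(-3 - 51)) - 7011 = (-1458 + 9*(-54)) - 7011 = (-1458 - 486) - 7011 = -1944 - 7011 = -8955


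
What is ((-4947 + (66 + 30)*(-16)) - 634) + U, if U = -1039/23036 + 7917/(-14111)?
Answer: -2313656145873/325060996 ≈ -7117.6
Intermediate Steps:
U = -197037341/325060996 (U = -1039*1/23036 + 7917*(-1/14111) = -1039/23036 - 7917/14111 = -197037341/325060996 ≈ -0.60616)
((-4947 + (66 + 30)*(-16)) - 634) + U = ((-4947 + (66 + 30)*(-16)) - 634) - 197037341/325060996 = ((-4947 + 96*(-16)) - 634) - 197037341/325060996 = ((-4947 - 1536) - 634) - 197037341/325060996 = (-6483 - 634) - 197037341/325060996 = -7117 - 197037341/325060996 = -2313656145873/325060996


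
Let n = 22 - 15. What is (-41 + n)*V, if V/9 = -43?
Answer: 13158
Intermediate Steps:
V = -387 (V = 9*(-43) = -387)
n = 7
(-41 + n)*V = (-41 + 7)*(-387) = -34*(-387) = 13158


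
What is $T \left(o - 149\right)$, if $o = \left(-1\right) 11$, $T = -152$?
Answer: $24320$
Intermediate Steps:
$o = -11$
$T \left(o - 149\right) = - 152 \left(-11 - 149\right) = \left(-152\right) \left(-160\right) = 24320$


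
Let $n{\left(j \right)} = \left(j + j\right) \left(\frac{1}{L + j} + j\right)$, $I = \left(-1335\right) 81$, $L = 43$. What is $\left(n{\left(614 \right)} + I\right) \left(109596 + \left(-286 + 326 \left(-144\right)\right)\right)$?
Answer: $\frac{26463719689382}{657} \approx 4.028 \cdot 10^{10}$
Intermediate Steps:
$I = -108135$
$n{\left(j \right)} = 2 j \left(j + \frac{1}{43 + j}\right)$ ($n{\left(j \right)} = \left(j + j\right) \left(\frac{1}{43 + j} + j\right) = 2 j \left(j + \frac{1}{43 + j}\right)$)
$\left(n{\left(614 \right)} + I\right) \left(109596 + \left(-286 + 326 \left(-144\right)\right)\right) = \left(2 \cdot 614 \frac{1}{43 + 614} \left(1 + 614^{2} + 43 \cdot 614\right) - 108135\right) \left(109596 + \left(-286 + 326 \left(-144\right)\right)\right) = \left(2 \cdot 614 \cdot \frac{1}{657} \left(1 + 376996 + 26402\right) - 108135\right) \left(109596 - 47230\right) = \left(2 \cdot 614 \cdot \frac{1}{657} \cdot 403399 - 108135\right) \left(109596 - 47230\right) = \left(\frac{495373972}{657} - 108135\right) 62366 = \frac{424329277}{657} \cdot 62366 = \frac{26463719689382}{657}$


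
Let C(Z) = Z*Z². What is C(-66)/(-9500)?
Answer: 71874/2375 ≈ 30.263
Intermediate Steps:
C(Z) = Z³
C(-66)/(-9500) = (-66)³/(-9500) = -287496*(-1/9500) = 71874/2375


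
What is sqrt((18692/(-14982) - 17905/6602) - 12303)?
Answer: I*sqrt(30101033852274838926)/49455582 ≈ 110.94*I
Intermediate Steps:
sqrt((18692/(-14982) - 17905/6602) - 12303) = sqrt((18692*(-1/14982) - 17905*1/6602) - 12303) = sqrt((-9346/7491 - 17905/6602) - 12303) = sqrt(-195828647/49455582 - 12303) = sqrt(-608647853993/49455582) = I*sqrt(30101033852274838926)/49455582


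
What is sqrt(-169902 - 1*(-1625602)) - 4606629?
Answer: -4606629 + 10*sqrt(14557) ≈ -4.6054e+6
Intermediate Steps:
sqrt(-169902 - 1*(-1625602)) - 4606629 = sqrt(-169902 + 1625602) - 4606629 = sqrt(1455700) - 4606629 = 10*sqrt(14557) - 4606629 = -4606629 + 10*sqrt(14557)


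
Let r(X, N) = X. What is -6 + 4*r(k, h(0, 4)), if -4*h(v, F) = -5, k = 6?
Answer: 18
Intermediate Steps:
h(v, F) = 5/4 (h(v, F) = -1/4*(-5) = 5/4)
-6 + 4*r(k, h(0, 4)) = -6 + 4*6 = -6 + 24 = 18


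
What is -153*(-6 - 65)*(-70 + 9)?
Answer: -662643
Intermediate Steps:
-153*(-6 - 65)*(-70 + 9) = -(-10863)*(-61) = -153*4331 = -662643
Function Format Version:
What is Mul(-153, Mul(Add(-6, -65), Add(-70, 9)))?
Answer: -662643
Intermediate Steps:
Mul(-153, Mul(Add(-6, -65), Add(-70, 9))) = Mul(-153, Mul(-71, -61)) = Mul(-153, 4331) = -662643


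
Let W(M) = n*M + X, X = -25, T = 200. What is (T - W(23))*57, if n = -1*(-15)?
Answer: -6840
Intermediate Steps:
n = 15
W(M) = -25 + 15*M (W(M) = 15*M - 25 = -25 + 15*M)
(T - W(23))*57 = (200 - (-25 + 15*23))*57 = (200 - (-25 + 345))*57 = (200 - 1*320)*57 = (200 - 320)*57 = -120*57 = -6840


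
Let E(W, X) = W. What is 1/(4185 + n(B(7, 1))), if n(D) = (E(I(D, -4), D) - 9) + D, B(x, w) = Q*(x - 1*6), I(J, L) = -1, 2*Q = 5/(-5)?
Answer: 2/8349 ≈ 0.00023955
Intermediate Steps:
Q = -½ (Q = (5/(-5))/2 = (5*(-⅕))/2 = (½)*(-1) = -½ ≈ -0.50000)
B(x, w) = 3 - x/2 (B(x, w) = -(x - 1*6)/2 = -(x - 6)/2 = -(-6 + x)/2 = 3 - x/2)
n(D) = -10 + D (n(D) = (-1 - 9) + D = -10 + D)
1/(4185 + n(B(7, 1))) = 1/(4185 + (-10 + (3 - ½*7))) = 1/(4185 + (-10 + (3 - 7/2))) = 1/(4185 + (-10 - ½)) = 1/(4185 - 21/2) = 1/(8349/2) = 2/8349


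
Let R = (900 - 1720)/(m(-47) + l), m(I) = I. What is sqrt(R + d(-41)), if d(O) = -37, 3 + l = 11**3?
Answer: I*sqrt(61765977)/1281 ≈ 6.1352*I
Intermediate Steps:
l = 1328 (l = -3 + 11**3 = -3 + 1331 = 1328)
R = -820/1281 (R = (900 - 1720)/(-47 + 1328) = -820/1281 ≈ -0.64013)
sqrt(R + d(-41)) = sqrt(-820/1281 - 37) = sqrt(-48217/1281) = I*sqrt(61765977)/1281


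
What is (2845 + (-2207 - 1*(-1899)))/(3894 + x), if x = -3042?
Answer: 2537/852 ≈ 2.9777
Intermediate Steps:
(2845 + (-2207 - 1*(-1899)))/(3894 + x) = (2845 + (-2207 - 1*(-1899)))/(3894 - 3042) = (2845 + (-2207 + 1899))/852 = (2845 - 308)*(1/852) = 2537*(1/852) = 2537/852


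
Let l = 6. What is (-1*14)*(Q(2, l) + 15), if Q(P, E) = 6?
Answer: -294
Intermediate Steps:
(-1*14)*(Q(2, l) + 15) = (-1*14)*(6 + 15) = -14*21 = -294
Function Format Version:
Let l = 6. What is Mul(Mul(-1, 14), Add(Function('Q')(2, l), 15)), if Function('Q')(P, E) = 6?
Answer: -294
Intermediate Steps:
Mul(Mul(-1, 14), Add(Function('Q')(2, l), 15)) = Mul(Mul(-1, 14), Add(6, 15)) = Mul(-14, 21) = -294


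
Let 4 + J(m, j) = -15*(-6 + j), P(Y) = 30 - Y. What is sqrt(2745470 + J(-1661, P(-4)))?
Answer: sqrt(2745046) ≈ 1656.8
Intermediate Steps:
J(m, j) = 86 - 15*j (J(m, j) = -4 - 15*(-6 + j) = -4 + (90 - 15*j) = 86 - 15*j)
sqrt(2745470 + J(-1661, P(-4))) = sqrt(2745470 + (86 - 15*(30 - 1*(-4)))) = sqrt(2745470 + (86 - 15*(30 + 4))) = sqrt(2745470 + (86 - 15*34)) = sqrt(2745470 + (86 - 510)) = sqrt(2745470 - 424) = sqrt(2745046)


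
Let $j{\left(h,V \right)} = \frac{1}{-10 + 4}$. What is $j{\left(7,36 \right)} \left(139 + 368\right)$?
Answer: $- \frac{169}{2} \approx -84.5$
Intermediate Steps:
$j{\left(h,V \right)} = - \frac{1}{6}$ ($j{\left(h,V \right)} = \frac{1}{-6} = - \frac{1}{6}$)
$j{\left(7,36 \right)} \left(139 + 368\right) = - \frac{139 + 368}{6} = \left(- \frac{1}{6}\right) 507 = - \frac{169}{2}$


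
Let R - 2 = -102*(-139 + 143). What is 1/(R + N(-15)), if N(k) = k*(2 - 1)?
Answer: -1/421 ≈ -0.0023753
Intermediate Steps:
R = -406 (R = 2 - 102*(-139 + 143) = 2 - 102*4 = 2 - 408 = -406)
N(k) = k (N(k) = k*1 = k)
1/(R + N(-15)) = 1/(-406 - 15) = 1/(-421) = -1/421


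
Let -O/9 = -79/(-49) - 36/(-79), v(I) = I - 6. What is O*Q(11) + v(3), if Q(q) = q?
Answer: -804108/3871 ≈ -207.73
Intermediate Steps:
v(I) = -6 + I
O = -72045/3871 (O = -9*(-79/(-49) - 36/(-79)) = -9*(-79*(-1/49) - 36*(-1/79)) = -9*(79/49 + 36/79) = -9*8005/3871 = -72045/3871 ≈ -18.611)
O*Q(11) + v(3) = -72045/3871*11 + (-6 + 3) = -792495/3871 - 3 = -804108/3871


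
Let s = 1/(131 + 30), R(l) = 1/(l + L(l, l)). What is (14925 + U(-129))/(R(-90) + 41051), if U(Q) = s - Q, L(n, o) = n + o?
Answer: 654397650/1784486809 ≈ 0.36671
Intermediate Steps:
R(l) = 1/(3*l) (R(l) = 1/(l + (l + l)) = 1/(l + 2*l) = 1/(3*l))
s = 1/161 ≈ 0.0062112
U(Q) = 1/161 - Q
(14925 + U(-129))/(R(-90) + 41051) = (14925 + (1/161 - 1*(-129)))/((⅓)/(-90) + 41051) = (14925 + (1/161 + 129))/((⅓)*(-1/90) + 41051) = (14925 + 20770/161)/(-1/270 + 41051) = 2423695/(161*(11083769/270)) = (2423695/161)*(270/11083769) = 654397650/1784486809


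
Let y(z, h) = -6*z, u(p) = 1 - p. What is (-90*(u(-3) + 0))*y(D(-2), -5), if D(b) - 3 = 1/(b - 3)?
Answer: 6048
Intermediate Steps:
D(b) = 3 + 1/(-3 + b) (D(b) = 3 + 1/(b - 3) = 3 + 1/(-3 + b))
(-90*(u(-3) + 0))*y(D(-2), -5) = (-90*((1 - 1*(-3)) + 0))*(-6*(-8 + 3*(-2))/(-3 - 2)) = (-90*((1 + 3) + 0))*(-6*(-8 - 6)/(-5)) = (-90*(4 + 0))*(-(-6)*(-14)/5) = (-90*4)*(-6*14/5) = -30*12*(-84/5) = -360*(-84/5) = 6048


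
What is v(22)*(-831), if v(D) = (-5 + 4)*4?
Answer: 3324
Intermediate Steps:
v(D) = -4 (v(D) = -1*4 = -4)
v(22)*(-831) = -4*(-831) = 3324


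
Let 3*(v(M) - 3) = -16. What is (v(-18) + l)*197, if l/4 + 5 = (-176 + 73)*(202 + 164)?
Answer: -89131271/3 ≈ -2.9710e+7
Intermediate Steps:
v(M) = -7/3 (v(M) = 3 + (⅓)*(-16) = 3 - 16/3 = -7/3)
l = -150812 (l = -20 + 4*((-176 + 73)*(202 + 164)) = -20 + 4*(-103*366) = -20 + 4*(-37698) = -20 - 150792 = -150812)
(v(-18) + l)*197 = (-7/3 - 150812)*197 = -452443/3*197 = -89131271/3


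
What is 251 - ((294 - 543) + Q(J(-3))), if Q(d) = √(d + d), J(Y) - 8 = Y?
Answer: 500 - √10 ≈ 496.84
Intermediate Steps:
J(Y) = 8 + Y
Q(d) = √2*√d (Q(d) = √(2*d) = √2*√d)
251 - ((294 - 543) + Q(J(-3))) = 251 - ((294 - 543) + √2*√(8 - 3)) = 251 - (-249 + √2*√5) = 251 - (-249 + √10) = 251 + (249 - √10) = 500 - √10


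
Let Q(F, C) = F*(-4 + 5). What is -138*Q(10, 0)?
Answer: -1380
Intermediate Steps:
Q(F, C) = F (Q(F, C) = F*1 = F)
-138*Q(10, 0) = -138*10 = -1380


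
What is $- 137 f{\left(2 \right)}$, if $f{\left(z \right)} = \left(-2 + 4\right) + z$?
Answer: $-548$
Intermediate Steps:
$f{\left(z \right)} = 2 + z$
$- 137 f{\left(2 \right)} = - 137 \left(2 + 2\right) = \left(-137\right) 4 = -548$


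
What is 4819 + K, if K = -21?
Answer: 4798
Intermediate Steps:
4819 + K = 4819 - 21 = 4798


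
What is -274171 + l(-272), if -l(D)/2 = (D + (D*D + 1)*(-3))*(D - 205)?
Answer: -212278729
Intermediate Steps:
l(D) = -2*(-205 + D)*(-3 + D - 3*D**2) (l(D) = -2*(D + (D*D + 1)*(-3))*(D - 205) = -2*(D + (D**2 + 1)*(-3))*(-205 + D) = -2*(D + (1 + D**2)*(-3))*(-205 + D) = -2*(D + (-3 - 3*D**2))*(-205 + D) = -2*(-3 + D - 3*D**2)*(-205 + D) = -2*(-205 + D)*(-3 + D - 3*D**2))
-274171 + l(-272) = -274171 + (-1230 - 1232*(-272)**2 + 6*(-272)**3 + 416*(-272)) = -274171 + (-1230 - 1232*73984 + 6*(-20123648) - 113152) = -274171 + (-1230 - 91148288 - 120741888 - 113152) = -274171 - 212004558 = -212278729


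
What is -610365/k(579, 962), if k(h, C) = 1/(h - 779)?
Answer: 122073000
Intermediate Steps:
k(h, C) = 1/(-779 + h)
-610365/k(579, 962) = -610365/(1/(-779 + 579)) = -610365/(1/(-200)) = -610365/(-1/200) = -610365*(-200) = 122073000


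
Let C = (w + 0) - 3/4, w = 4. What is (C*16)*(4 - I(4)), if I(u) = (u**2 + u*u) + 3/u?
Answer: -1495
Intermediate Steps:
C = 13/4 (C = (4 + 0) - 3/4 = 4 - 3*1/4 = 4 - 3/4 = 13/4 ≈ 3.2500)
I(u) = 2*u**2 + 3/u (I(u) = (u**2 + u**2) + 3/u = 2*u**2 + 3/u)
(C*16)*(4 - I(4)) = ((13/4)*16)*(4 - (3 + 2*4**3)/4) = 52*(4 - (3 + 2*64)/4) = 52*(4 - (3 + 128)/4) = 52*(4 - 131/4) = 52*(-115/4) = -1495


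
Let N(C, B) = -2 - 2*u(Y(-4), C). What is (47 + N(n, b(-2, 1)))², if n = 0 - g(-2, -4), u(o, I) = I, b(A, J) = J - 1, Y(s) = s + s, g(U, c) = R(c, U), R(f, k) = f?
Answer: 1369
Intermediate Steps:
g(U, c) = c
Y(s) = 2*s
b(A, J) = -1 + J
n = 4 (n = 0 - 1*(-4) = 0 + 4 = 4)
N(C, B) = -2 - 2*C
(47 + N(n, b(-2, 1)))² = (47 + (-2 - 2*4))² = (47 + (-2 - 8))² = (47 - 10)² = 37² = 1369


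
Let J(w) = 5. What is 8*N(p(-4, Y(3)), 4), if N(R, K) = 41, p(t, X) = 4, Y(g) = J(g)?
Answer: 328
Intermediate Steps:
Y(g) = 5
8*N(p(-4, Y(3)), 4) = 8*41 = 328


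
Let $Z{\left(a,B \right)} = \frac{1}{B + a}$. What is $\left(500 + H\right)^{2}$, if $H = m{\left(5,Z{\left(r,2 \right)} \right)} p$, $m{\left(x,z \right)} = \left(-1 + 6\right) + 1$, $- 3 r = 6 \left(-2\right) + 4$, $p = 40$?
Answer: $547600$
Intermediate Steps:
$r = \frac{8}{3}$ ($r = - \frac{6 \left(-2\right) + 4}{3} = - \frac{-12 + 4}{3} = \left(- \frac{1}{3}\right) \left(-8\right) = \frac{8}{3} \approx 2.6667$)
$m{\left(x,z \right)} = 6$ ($m{\left(x,z \right)} = 5 + 1 = 6$)
$H = 240$ ($H = 6 \cdot 40 = 240$)
$\left(500 + H\right)^{2} = \left(500 + 240\right)^{2} = 740^{2} = 547600$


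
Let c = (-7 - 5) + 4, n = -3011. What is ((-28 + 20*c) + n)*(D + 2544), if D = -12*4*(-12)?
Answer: -9980880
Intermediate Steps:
c = -8 (c = -12 + 4 = -8)
D = 576 (D = -48*(-12) = 576)
((-28 + 20*c) + n)*(D + 2544) = ((-28 + 20*(-8)) - 3011)*(576 + 2544) = ((-28 - 160) - 3011)*3120 = (-188 - 3011)*3120 = -3199*3120 = -9980880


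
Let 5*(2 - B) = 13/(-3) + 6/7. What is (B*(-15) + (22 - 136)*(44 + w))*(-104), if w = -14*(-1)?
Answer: 4842968/7 ≈ 6.9185e+5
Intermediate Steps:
w = 14
B = 283/105 (B = 2 - (13/(-3) + 6/7)/5 = 2 - (13*(-⅓) + 6*(⅐))/5 = 2 - (-13/3 + 6/7)/5 = 2 - ⅕*(-73/21) = 2 + 73/105 = 283/105 ≈ 2.6952)
(B*(-15) + (22 - 136)*(44 + w))*(-104) = ((283/105)*(-15) + (22 - 136)*(44 + 14))*(-104) = (-283/7 - 114*58)*(-104) = (-283/7 - 6612)*(-104) = -46567/7*(-104) = 4842968/7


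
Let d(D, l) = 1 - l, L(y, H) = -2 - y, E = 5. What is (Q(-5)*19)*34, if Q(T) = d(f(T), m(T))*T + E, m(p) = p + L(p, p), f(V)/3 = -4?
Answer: -6460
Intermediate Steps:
f(V) = -12 (f(V) = 3*(-4) = -12)
m(p) = -2 (m(p) = p + (-2 - p) = -2)
Q(T) = 5 + 3*T (Q(T) = (1 - 1*(-2))*T + 5 = (1 + 2)*T + 5 = 3*T + 5 = 5 + 3*T)
(Q(-5)*19)*34 = ((5 + 3*(-5))*19)*34 = ((5 - 15)*19)*34 = -10*19*34 = -190*34 = -6460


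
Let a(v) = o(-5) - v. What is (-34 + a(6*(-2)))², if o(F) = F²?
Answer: 9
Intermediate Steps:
a(v) = 25 - v (a(v) = (-5)² - v = 25 - v)
(-34 + a(6*(-2)))² = (-34 + (25 - 6*(-2)))² = (-34 + (25 - 1*(-12)))² = (-34 + (25 + 12))² = (-34 + 37)² = 3² = 9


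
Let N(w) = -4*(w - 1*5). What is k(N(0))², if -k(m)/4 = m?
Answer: 6400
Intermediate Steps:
N(w) = 20 - 4*w (N(w) = -4*(w - 5) = -4*(-5 + w) = 20 - 4*w)
k(m) = -4*m
k(N(0))² = (-4*(20 - 4*0))² = (-4*(20 + 0))² = (-4*20)² = (-80)² = 6400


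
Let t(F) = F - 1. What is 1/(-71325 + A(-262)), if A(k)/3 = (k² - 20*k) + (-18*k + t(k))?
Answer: 1/163686 ≈ 6.1093e-6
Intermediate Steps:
t(F) = -1 + F
A(k) = -3 - 111*k + 3*k² (A(k) = 3*((k² - 20*k) + (-18*k + (-1 + k))) = 3*((k² - 20*k) + (-1 - 17*k)) = 3*(-1 + k² - 37*k) = -3 - 111*k + 3*k²)
1/(-71325 + A(-262)) = 1/(-71325 + (-3 - 111*(-262) + 3*(-262)²)) = 1/(-71325 + (-3 + 29082 + 3*68644)) = 1/(-71325 + (-3 + 29082 + 205932)) = 1/(-71325 + 235011) = 1/163686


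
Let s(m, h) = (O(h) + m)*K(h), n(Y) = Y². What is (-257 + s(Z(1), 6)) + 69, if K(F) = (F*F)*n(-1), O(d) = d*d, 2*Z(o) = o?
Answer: 1126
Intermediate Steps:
Z(o) = o/2
O(d) = d²
K(F) = F² (K(F) = (F*F)*(-1)² = F²*1 = F²)
s(m, h) = h²*(m + h²) (s(m, h) = (h² + m)*h² = (m + h²)*h² = h²*(m + h²))
(-257 + s(Z(1), 6)) + 69 = (-257 + 6²*((½)*1 + 6²)) + 69 = (-257 + 36*(½ + 36)) + 69 = (-257 + 36*(73/2)) + 69 = (-257 + 1314) + 69 = 1057 + 69 = 1126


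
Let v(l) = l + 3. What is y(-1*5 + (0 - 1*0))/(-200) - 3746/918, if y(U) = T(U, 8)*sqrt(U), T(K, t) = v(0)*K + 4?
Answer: -1873/459 + 11*I*sqrt(5)/200 ≈ -4.0806 + 0.12298*I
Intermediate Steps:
v(l) = 3 + l
T(K, t) = 4 + 3*K (T(K, t) = (3 + 0)*K + 4 = 3*K + 4 = 4 + 3*K)
y(U) = sqrt(U)*(4 + 3*U) (y(U) = (4 + 3*U)*sqrt(U) = sqrt(U)*(4 + 3*U))
y(-1*5 + (0 - 1*0))/(-200) - 3746/918 = (sqrt(-1*5 + (0 - 1*0))*(4 + 3*(-1*5 + (0 - 1*0))))/(-200) - 3746/918 = (sqrt(-5 + (0 + 0))*(4 + 3*(-5 + (0 + 0))))*(-1/200) - 3746*1/918 = (sqrt(-5 + 0)*(4 + 3*(-5 + 0)))*(-1/200) - 1873/459 = (sqrt(-5)*(4 + 3*(-5)))*(-1/200) - 1873/459 = ((I*sqrt(5))*(4 - 15))*(-1/200) - 1873/459 = ((I*sqrt(5))*(-11))*(-1/200) - 1873/459 = -11*I*sqrt(5)*(-1/200) - 1873/459 = 11*I*sqrt(5)/200 - 1873/459 = -1873/459 + 11*I*sqrt(5)/200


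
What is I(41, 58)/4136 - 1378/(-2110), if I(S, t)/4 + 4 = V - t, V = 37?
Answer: 686051/1090870 ≈ 0.62890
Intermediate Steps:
I(S, t) = 132 - 4*t (I(S, t) = -16 + 4*(37 - t) = -16 + (148 - 4*t) = 132 - 4*t)
I(41, 58)/4136 - 1378/(-2110) = (132 - 4*58)/4136 - 1378/(-2110) = (132 - 232)*(1/4136) - 1378*(-1/2110) = -100*1/4136 + 689/1055 = -25/1034 + 689/1055 = 686051/1090870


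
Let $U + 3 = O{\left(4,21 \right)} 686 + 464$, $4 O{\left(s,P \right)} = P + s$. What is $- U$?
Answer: $- \frac{9497}{2} \approx -4748.5$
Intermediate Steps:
$O{\left(s,P \right)} = \frac{P}{4} + \frac{s}{4}$ ($O{\left(s,P \right)} = \frac{P + s}{4} = \frac{P}{4} + \frac{s}{4}$)
$U = \frac{9497}{2}$ ($U = -3 + \left(\left(\frac{1}{4} \cdot 21 + \frac{1}{4} \cdot 4\right) 686 + 464\right) = -3 + \left(\left(\frac{21}{4} + 1\right) 686 + 464\right) = -3 + \left(\frac{25}{4} \cdot 686 + 464\right) = -3 + \left(\frac{8575}{2} + 464\right) = -3 + \frac{9503}{2} = \frac{9497}{2} \approx 4748.5$)
$- U = \left(-1\right) \frac{9497}{2} = - \frac{9497}{2}$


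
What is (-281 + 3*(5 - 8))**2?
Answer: 84100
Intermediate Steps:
(-281 + 3*(5 - 8))**2 = (-281 + 3*(-3))**2 = (-281 - 9)**2 = (-290)**2 = 84100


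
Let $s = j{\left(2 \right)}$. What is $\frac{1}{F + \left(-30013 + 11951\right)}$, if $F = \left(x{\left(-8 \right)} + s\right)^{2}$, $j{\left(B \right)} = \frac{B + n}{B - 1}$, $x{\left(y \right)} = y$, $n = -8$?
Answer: $- \frac{1}{17866} \approx -5.5972 \cdot 10^{-5}$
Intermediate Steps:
$j{\left(B \right)} = \frac{-8 + B}{-1 + B}$ ($j{\left(B \right)} = \frac{B - 8}{B - 1} = \frac{-8 + B}{-1 + B}$)
$s = -6$ ($s = \frac{-8 + 2}{-1 + 2} = 1^{-1} \left(-6\right) = 1 \left(-6\right) = -6$)
$F = 196$ ($F = \left(-8 - 6\right)^{2} = \left(-14\right)^{2} = 196$)
$\frac{1}{F + \left(-30013 + 11951\right)} = \frac{1}{196 + \left(-30013 + 11951\right)} = \frac{1}{196 - 18062} = \frac{1}{-17866} = - \frac{1}{17866}$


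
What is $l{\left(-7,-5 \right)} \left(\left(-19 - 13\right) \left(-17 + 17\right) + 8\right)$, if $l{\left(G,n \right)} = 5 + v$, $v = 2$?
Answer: $56$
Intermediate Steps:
$l{\left(G,n \right)} = 7$ ($l{\left(G,n \right)} = 5 + 2 = 7$)
$l{\left(-7,-5 \right)} \left(\left(-19 - 13\right) \left(-17 + 17\right) + 8\right) = 7 \left(\left(-19 - 13\right) \left(-17 + 17\right) + 8\right) = 7 \left(\left(-32\right) 0 + 8\right) = 7 \left(0 + 8\right) = 7 \cdot 8 = 56$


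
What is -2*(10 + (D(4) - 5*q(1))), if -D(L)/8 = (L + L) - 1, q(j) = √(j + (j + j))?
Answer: 92 + 10*√3 ≈ 109.32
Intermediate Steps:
q(j) = √3*√j (q(j) = √(j + 2*j) = √(3*j) = √3*√j)
D(L) = 8 - 16*L (D(L) = -8*((L + L) - 1) = -8*(2*L - 1) = -8*(-1 + 2*L) = 8 - 16*L)
-2*(10 + (D(4) - 5*q(1))) = -2*(10 + ((8 - 16*4) - 5*√3*√1)) = -2*(10 + ((8 - 64) - 5*√3)) = -2*(10 + (-56 - 5*√3)) = -2*(-46 - 5*√3) = 92 + 10*√3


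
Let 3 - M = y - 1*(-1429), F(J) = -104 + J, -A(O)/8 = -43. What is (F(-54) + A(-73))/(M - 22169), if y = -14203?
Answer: -93/4696 ≈ -0.019804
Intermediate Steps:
A(O) = 344 (A(O) = -8*(-43) = 344)
M = 12777 (M = 3 - (-14203 - 1*(-1429)) = 3 - (-14203 + 1429) = 3 - 1*(-12774) = 3 + 12774 = 12777)
(F(-54) + A(-73))/(M - 22169) = ((-104 - 54) + 344)/(12777 - 22169) = (-158 + 344)/(-9392) = 186*(-1/9392) = -93/4696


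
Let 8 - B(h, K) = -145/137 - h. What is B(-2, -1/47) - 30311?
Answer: -4151640/137 ≈ -30304.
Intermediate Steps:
B(h, K) = 1241/137 + h (B(h, K) = 8 - (-145/137 - h) = 8 + (145/137 + h) = 1241/137 + h)
B(-2, -1/47) - 30311 = (1241/137 - 2) - 30311 = 967/137 - 30311 = -4151640/137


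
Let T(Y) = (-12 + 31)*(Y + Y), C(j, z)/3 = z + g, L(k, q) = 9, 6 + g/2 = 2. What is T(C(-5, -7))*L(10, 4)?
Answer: -15390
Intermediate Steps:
g = -8 (g = -12 + 2*2 = -12 + 4 = -8)
C(j, z) = -24 + 3*z (C(j, z) = 3*(z - 8) = 3*(-8 + z) = -24 + 3*z)
T(Y) = 38*Y (T(Y) = 19*(2*Y) = 38*Y)
T(C(-5, -7))*L(10, 4) = (38*(-24 + 3*(-7)))*9 = (38*(-24 - 21))*9 = (38*(-45))*9 = -1710*9 = -15390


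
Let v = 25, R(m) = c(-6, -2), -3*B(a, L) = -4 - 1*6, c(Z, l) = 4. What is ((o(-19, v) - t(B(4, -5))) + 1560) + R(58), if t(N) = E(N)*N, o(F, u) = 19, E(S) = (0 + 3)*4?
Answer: 1543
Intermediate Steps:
B(a, L) = 10/3 (B(a, L) = -(-4 - 1*6)/3 = -(-4 - 6)/3 = -1/3*(-10) = 10/3)
R(m) = 4
E(S) = 12 (E(S) = 3*4 = 12)
t(N) = 12*N
((o(-19, v) - t(B(4, -5))) + 1560) + R(58) = ((19 - 12*10/3) + 1560) + 4 = ((19 - 1*40) + 1560) + 4 = ((19 - 40) + 1560) + 4 = (-21 + 1560) + 4 = 1539 + 4 = 1543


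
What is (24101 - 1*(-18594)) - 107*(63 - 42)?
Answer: 40448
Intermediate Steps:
(24101 - 1*(-18594)) - 107*(63 - 42) = (24101 + 18594) - 107*21 = 42695 - 1*2247 = 42695 - 2247 = 40448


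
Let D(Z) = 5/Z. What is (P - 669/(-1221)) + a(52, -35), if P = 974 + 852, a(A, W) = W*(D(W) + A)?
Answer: 4700/407 ≈ 11.548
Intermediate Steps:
a(A, W) = W*(A + 5/W) (a(A, W) = W*(5/W + A) = W*(A + 5/W))
P = 1826
(P - 669/(-1221)) + a(52, -35) = (1826 - 669/(-1221)) + (5 + 52*(-35)) = (1826 - 669*(-1)/1221) + (5 - 1820) = (1826 - 1*(-223/407)) - 1815 = (1826 + 223/407) - 1815 = 743405/407 - 1815 = 4700/407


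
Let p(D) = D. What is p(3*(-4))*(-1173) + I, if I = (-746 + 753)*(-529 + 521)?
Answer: 14020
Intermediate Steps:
I = -56 (I = 7*(-8) = -56)
p(3*(-4))*(-1173) + I = (3*(-4))*(-1173) - 56 = -12*(-1173) - 56 = 14076 - 56 = 14020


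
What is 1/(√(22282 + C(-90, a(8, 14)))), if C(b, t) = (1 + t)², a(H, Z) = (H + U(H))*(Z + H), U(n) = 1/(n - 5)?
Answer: 3*√506347/506347 ≈ 0.0042160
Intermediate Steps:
U(n) = 1/(-5 + n)
a(H, Z) = (H + Z)*(H + 1/(-5 + H)) (a(H, Z) = (H + 1/(-5 + H))*(Z + H) = (H + 1/(-5 + H))*(H + Z) = (H + Z)*(H + 1/(-5 + H)))
1/(√(22282 + C(-90, a(8, 14)))) = 1/(√(22282 + (1 + (8 + 14 + 8*(-5 + 8)*(8 + 14))/(-5 + 8))²)) = 1/(√(22282 + (1 + (8 + 14 + 8*3*22)/3)²)) = 1/(√(22282 + (1 + (8 + 14 + 528)/3)²)) = 1/(√(22282 + (1 + (⅓)*550)²)) = 1/(√(22282 + (1 + 550/3)²)) = 1/(√(22282 + (553/3)²)) = 1/(√(22282 + 305809/9)) = 1/(√(506347/9)) = 1/(√506347/3) = 3*√506347/506347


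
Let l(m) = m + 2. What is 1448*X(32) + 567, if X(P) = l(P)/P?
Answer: 4211/2 ≈ 2105.5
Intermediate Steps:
l(m) = 2 + m
X(P) = (2 + P)/P
1448*X(32) + 567 = 1448*((2 + 32)/32) + 567 = 1448*((1/32)*34) + 567 = 1448*(17/16) + 567 = 3077/2 + 567 = 4211/2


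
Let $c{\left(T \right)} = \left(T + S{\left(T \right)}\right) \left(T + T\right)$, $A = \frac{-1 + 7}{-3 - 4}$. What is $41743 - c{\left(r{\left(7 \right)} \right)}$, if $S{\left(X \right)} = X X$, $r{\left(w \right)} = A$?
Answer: $\frac{14317777}{343} \approx 41743.0$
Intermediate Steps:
$A = - \frac{6}{7}$ ($A = \frac{6}{-7} = 6 \left(- \frac{1}{7}\right) = - \frac{6}{7} \approx -0.85714$)
$r{\left(w \right)} = - \frac{6}{7}$
$S{\left(X \right)} = X^{2}$
$c{\left(T \right)} = 2 T \left(T + T^{2}\right)$ ($c{\left(T \right)} = \left(T + T^{2}\right) \left(T + T\right) = \left(T + T^{2}\right) 2 T = 2 T \left(T + T^{2}\right)$)
$41743 - c{\left(r{\left(7 \right)} \right)} = 41743 - 2 \left(- \frac{6}{7}\right)^{2} \left(1 - \frac{6}{7}\right) = 41743 - 2 \cdot \frac{36}{49} \cdot \frac{1}{7} = 41743 - \frac{72}{343} = \frac{14317777}{343}$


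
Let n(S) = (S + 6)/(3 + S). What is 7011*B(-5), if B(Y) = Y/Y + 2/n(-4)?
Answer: 0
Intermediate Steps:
n(S) = (6 + S)/(3 + S)
B(Y) = 0 (B(Y) = Y/Y + 2/(((6 - 4)/(3 - 4))) = 1 + 2/((2/(-1))) = 1 + 2/((-1*2)) = 1 + 2/(-2) = 1 + 2*(-1/2) = 1 - 1 = 0)
7011*B(-5) = 7011*0 = 0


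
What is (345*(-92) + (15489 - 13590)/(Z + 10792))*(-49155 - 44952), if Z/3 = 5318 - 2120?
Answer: 60891909976287/20386 ≈ 2.9869e+9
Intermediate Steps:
Z = 9594 (Z = 3*(5318 - 2120) = 3*3198 = 9594)
(345*(-92) + (15489 - 13590)/(Z + 10792))*(-49155 - 44952) = (345*(-92) + (15489 - 13590)/(9594 + 10792))*(-49155 - 44952) = (-31740 + 1899/20386)*(-94107) = -647049741/20386*(-94107) = 60891909976287/20386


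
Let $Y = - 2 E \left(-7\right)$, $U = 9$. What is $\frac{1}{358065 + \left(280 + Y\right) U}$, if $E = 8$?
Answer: $\frac{1}{361593} \approx 2.7655 \cdot 10^{-6}$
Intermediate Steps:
$Y = 112$ ($Y = \left(-2\right) 8 \left(-7\right) = \left(-16\right) \left(-7\right) = 112$)
$\frac{1}{358065 + \left(280 + Y\right) U} = \frac{1}{358065 + \left(280 + 112\right) 9} = \frac{1}{358065 + 392 \cdot 9} = \frac{1}{358065 + 3528} = \frac{1}{361593}$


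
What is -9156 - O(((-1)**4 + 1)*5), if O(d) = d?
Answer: -9166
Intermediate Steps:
-9156 - O(((-1)**4 + 1)*5) = -9156 - ((-1)**4 + 1)*5 = -9156 - (1 + 1)*5 = -9156 - 2*5 = -9156 - 1*10 = -9156 - 10 = -9166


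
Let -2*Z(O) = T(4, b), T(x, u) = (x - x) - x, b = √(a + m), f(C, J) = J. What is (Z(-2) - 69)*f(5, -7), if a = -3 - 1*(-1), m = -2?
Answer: 469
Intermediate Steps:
a = -2 (a = -3 + 1 = -2)
b = 2*I (b = √(-2 - 2) = √(-4) = 2*I ≈ 2.0*I)
T(x, u) = -x (T(x, u) = 0 - x = -x)
Z(O) = 2 (Z(O) = -(-1)*4/2 = -½*(-4) = 2)
(Z(-2) - 69)*f(5, -7) = (2 - 69)*(-7) = -67*(-7) = 469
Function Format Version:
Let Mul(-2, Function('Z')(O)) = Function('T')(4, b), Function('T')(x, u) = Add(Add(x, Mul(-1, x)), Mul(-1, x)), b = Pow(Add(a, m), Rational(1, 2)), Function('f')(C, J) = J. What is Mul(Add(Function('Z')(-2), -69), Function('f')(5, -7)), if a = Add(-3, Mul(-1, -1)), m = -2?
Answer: 469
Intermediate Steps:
a = -2 (a = Add(-3, 1) = -2)
b = Mul(2, I) (b = Pow(Add(-2, -2), Rational(1, 2)) = Pow(-4, Rational(1, 2)) = Mul(2, I) ≈ Mul(2.0000, I))
Function('T')(x, u) = Mul(-1, x) (Function('T')(x, u) = Add(0, Mul(-1, x)) = Mul(-1, x))
Function('Z')(O) = 2 (Function('Z')(O) = Mul(Rational(-1, 2), Mul(-1, 4)) = Mul(Rational(-1, 2), -4) = 2)
Mul(Add(Function('Z')(-2), -69), Function('f')(5, -7)) = Mul(Add(2, -69), -7) = Mul(-67, -7) = 469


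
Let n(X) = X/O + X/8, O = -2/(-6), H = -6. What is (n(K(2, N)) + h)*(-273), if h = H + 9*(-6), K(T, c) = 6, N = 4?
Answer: 45045/4 ≈ 11261.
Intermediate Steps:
h = -60 (h = -6 + 9*(-6) = -6 - 54 = -60)
O = ⅓ (O = -2*(-⅙) = ⅓ ≈ 0.33333)
n(X) = 25*X/8 (n(X) = X/(⅓) + X/8 = X*3 + X*(⅛) = 3*X + X/8 = 25*X/8)
(n(K(2, N)) + h)*(-273) = ((25/8)*6 - 60)*(-273) = (75/4 - 60)*(-273) = -165/4*(-273) = 45045/4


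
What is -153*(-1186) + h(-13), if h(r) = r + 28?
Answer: 181473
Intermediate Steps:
h(r) = 28 + r
-153*(-1186) + h(-13) = -153*(-1186) + (28 - 13) = 181458 + 15 = 181473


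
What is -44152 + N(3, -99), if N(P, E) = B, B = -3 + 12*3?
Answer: -44119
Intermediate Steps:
B = 33 (B = -3 + 36 = 33)
N(P, E) = 33
-44152 + N(3, -99) = -44152 + 33 = -44119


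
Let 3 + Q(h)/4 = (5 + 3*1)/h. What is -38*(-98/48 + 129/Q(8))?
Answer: 2071/3 ≈ 690.33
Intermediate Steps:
Q(h) = -12 + 32/h (Q(h) = -12 + 4*((5 + 3*1)/h) = -12 + 4*((5 + 3)/h) = -12 + 4*(8/h) = -12 + 32/h)
-38*(-98/48 + 129/Q(8)) = -38*(-98/48 + 129/(-12 + 32/8)) = -38*(-98*1/48 + 129/(-12 + 32*(⅛))) = -38*(-49/24 + 129/(-12 + 4)) = -38*(-49/24 + 129/(-8)) = -38*(-49/24 + 129*(-⅛)) = -38*(-49/24 - 129/8) = -38*(-109/6) = 2071/3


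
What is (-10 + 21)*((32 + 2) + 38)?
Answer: 792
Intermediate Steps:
(-10 + 21)*((32 + 2) + 38) = 11*(34 + 38) = 11*72 = 792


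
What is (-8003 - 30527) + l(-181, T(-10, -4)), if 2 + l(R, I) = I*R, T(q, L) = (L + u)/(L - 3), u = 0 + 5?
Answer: -269543/7 ≈ -38506.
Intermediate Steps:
u = 5
T(q, L) = (5 + L)/(-3 + L) (T(q, L) = (L + 5)/(L - 3) = (5 + L)/(-3 + L))
l(R, I) = -2 + I*R
(-8003 - 30527) + l(-181, T(-10, -4)) = (-8003 - 30527) + (-2 + ((5 - 4)/(-3 - 4))*(-181)) = -38530 + (-2 + (1/(-7))*(-181)) = -38530 + (-2 - ⅐*1*(-181)) = -38530 + (-2 - ⅐*(-181)) = -38530 + (-2 + 181/7) = -38530 + 167/7 = -269543/7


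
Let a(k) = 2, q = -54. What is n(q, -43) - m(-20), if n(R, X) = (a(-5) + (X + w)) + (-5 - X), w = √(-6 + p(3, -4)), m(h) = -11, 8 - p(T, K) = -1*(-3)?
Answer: 8 + I ≈ 8.0 + 1.0*I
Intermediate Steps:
p(T, K) = 5 (p(T, K) = 8 - (-1)*(-3) = 8 - 1*3 = 8 - 3 = 5)
w = I (w = √(-6 + 5) = √(-1) = I ≈ 1.0*I)
n(R, X) = -3 + I (n(R, X) = (2 + (X + I)) + (-5 - X) = (2 + (I + X)) + (-5 - X) = (2 + I + X) + (-5 - X) = -3 + I)
n(q, -43) - m(-20) = (-3 + I) - 1*(-11) = (-3 + I) + 11 = 8 + I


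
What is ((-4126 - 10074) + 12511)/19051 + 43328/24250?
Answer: 392241739/230993375 ≈ 1.6981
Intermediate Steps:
((-4126 - 10074) + 12511)/19051 + 43328/24250 = (-14200 + 12511)*(1/19051) + 43328*(1/24250) = -1689*1/19051 + 21664/12125 = -1689/19051 + 21664/12125 = 392241739/230993375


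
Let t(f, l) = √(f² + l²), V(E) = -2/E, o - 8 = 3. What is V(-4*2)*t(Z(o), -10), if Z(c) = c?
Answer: √221/4 ≈ 3.7165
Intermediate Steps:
o = 11 (o = 8 + 3 = 11)
V(-4*2)*t(Z(o), -10) = (-2/((-4*2)))*√(11² + (-10)²) = (-2/(-8))*√(121 + 100) = (-2*(-⅛))*√221 = √221/4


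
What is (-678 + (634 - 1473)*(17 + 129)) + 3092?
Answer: -120080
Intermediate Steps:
(-678 + (634 - 1473)*(17 + 129)) + 3092 = (-678 - 839*146) + 3092 = (-678 - 122494) + 3092 = -123172 + 3092 = -120080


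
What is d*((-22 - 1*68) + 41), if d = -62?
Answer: 3038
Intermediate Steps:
d*((-22 - 1*68) + 41) = -62*((-22 - 1*68) + 41) = -62*((-22 - 68) + 41) = -62*(-90 + 41) = -62*(-49) = 3038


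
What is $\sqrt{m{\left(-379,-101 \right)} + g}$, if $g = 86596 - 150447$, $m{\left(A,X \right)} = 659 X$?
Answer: $9 i \sqrt{1610} \approx 361.12 i$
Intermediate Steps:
$g = -63851$
$\sqrt{m{\left(-379,-101 \right)} + g} = \sqrt{659 \left(-101\right) - 63851} = \sqrt{-66559 - 63851} = \sqrt{-130410} = 9 i \sqrt{1610}$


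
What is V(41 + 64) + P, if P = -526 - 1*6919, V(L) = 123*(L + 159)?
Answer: 25027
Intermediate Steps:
V(L) = 19557 + 123*L (V(L) = 123*(159 + L) = 19557 + 123*L)
P = -7445 (P = -526 - 6919 = -7445)
V(41 + 64) + P = (19557 + 123*(41 + 64)) - 7445 = (19557 + 123*105) - 7445 = (19557 + 12915) - 7445 = 32472 - 7445 = 25027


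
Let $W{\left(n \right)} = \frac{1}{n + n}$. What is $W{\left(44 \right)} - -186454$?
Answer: $\frac{16407953}{88} \approx 1.8645 \cdot 10^{5}$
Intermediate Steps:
$W{\left(n \right)} = \frac{1}{2 n}$
$W{\left(44 \right)} - -186454 = \frac{1}{2 \cdot 44} - -186454 = \frac{1}{2} \cdot \frac{1}{44} + 186454 = \frac{1}{88} + 186454 = \frac{16407953}{88}$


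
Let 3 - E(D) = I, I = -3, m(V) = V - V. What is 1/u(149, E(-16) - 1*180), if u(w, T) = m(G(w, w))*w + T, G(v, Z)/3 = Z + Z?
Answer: -1/174 ≈ -0.0057471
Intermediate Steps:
G(v, Z) = 6*Z (G(v, Z) = 3*(Z + Z) = 3*(2*Z) = 6*Z)
m(V) = 0
E(D) = 6 (E(D) = 3 - 1*(-3) = 3 + 3 = 6)
u(w, T) = T (u(w, T) = 0*w + T = 0 + T = T)
1/u(149, E(-16) - 1*180) = 1/(6 - 1*180) = 1/(6 - 180) = 1/(-174) = -1/174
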